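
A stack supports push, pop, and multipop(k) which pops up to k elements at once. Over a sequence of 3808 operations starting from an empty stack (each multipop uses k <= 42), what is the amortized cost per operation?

Each element is pushed exactly once and popped at most once (whether by pop or as part of a multipop). So the total number of individual pops over the whole sequence is at most the number of pushes, which is at most 3808. Total work <= 2 * 3808, hence O(1) amortized per operation.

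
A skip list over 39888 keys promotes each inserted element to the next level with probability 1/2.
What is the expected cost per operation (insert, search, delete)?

Expected number of levels is O(log_2(39888)) = O(log n). A search visits O(1) expected nodes per level over O(log n) levels. Insert/delete are a search plus O(1) pointer updates per level. Expected O(log n) per operation.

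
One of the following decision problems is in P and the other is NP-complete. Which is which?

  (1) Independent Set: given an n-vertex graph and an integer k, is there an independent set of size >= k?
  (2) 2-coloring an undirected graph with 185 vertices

(1) is NP-complete: complement of Clique (with k part of the input).
(2) is P: 2-coloring is bipartiteness testing via BFS, O(V+E).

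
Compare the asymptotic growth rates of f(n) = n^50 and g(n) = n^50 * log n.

g(n) = n^50 * log n grows faster: extra log n factor -> infinity.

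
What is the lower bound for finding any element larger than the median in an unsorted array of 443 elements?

To find an element larger than the median of 443 elements, we must see Omega(n) elements. Without seeing enough elements, an adversary can make any unseen element the median.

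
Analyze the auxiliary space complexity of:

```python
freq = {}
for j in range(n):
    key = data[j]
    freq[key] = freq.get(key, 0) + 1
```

Space complexity: O(n).
Auxiliary storage grows linearly with the input size n in the worst case.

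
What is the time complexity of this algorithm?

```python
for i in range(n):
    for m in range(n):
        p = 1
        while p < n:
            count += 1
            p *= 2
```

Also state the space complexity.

Time complexity: O(n^2 log n).
Space complexity: O(1).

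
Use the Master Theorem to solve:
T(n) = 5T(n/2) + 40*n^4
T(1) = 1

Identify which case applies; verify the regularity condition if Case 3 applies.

a=5, b=2, f(n)=40*n^4.
log_2(5) = 2.322 < 4.
f(n) = Omega(n^(2.322+epsilon)) for some epsilon > 0, so Case 3 is the candidate.
Regularity: a*f(n/b) = 5*40*(n/2)^4 = (5/16)*40*n^4 <= c*f(n) with c = 5/16 < 1. Satisfied.
Case 3: T(n) = Theta(n^4).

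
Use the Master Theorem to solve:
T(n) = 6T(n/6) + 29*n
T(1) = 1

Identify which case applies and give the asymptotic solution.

a=6, b=6, f(n)=29*n.
log_6(6) = 1, so n^(log_b(a)) = n.
f(n) = Theta(n), so Case 2 applies.
T(n) = Theta(n log n).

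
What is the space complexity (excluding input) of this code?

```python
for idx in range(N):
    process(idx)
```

Space complexity: O(1).
Only a constant amount of auxiliary storage is used; nothing grows with n.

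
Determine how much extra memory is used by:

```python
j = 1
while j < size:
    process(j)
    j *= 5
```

Space complexity: O(1).
Only a constant amount of auxiliary storage is used; nothing grows with n.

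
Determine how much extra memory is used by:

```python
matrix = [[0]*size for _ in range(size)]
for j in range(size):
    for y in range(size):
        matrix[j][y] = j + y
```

Space complexity: O(n^2).
A 2D structure of size n x n is allocated.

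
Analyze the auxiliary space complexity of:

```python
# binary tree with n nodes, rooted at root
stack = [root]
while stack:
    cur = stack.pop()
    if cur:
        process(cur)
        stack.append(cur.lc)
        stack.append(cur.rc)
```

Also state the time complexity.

Space complexity: O(n).
Auxiliary storage grows linearly with the input size n in the worst case.
Time complexity: O(n).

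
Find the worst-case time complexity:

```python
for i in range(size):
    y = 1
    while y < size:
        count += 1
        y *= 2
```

Time complexity: O(n log n).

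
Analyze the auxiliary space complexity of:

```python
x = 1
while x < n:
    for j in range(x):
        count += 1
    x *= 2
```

Space complexity: O(1).
Only a constant amount of auxiliary storage is used; nothing grows with n.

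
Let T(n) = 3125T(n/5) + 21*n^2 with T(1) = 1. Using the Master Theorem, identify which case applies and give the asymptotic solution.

a=3125, b=5, f(n)=21*n^2.
log_5(3125) = 5 > 2.
Since f(n) = O(n^2) is polynomially smaller than n^5, Case 1 applies.
T(n) = Theta(n^5).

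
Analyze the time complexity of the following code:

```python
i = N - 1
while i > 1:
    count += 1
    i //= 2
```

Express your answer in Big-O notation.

Time complexity: O(log n).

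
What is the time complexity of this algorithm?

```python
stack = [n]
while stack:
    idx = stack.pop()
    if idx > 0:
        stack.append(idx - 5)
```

Time complexity: O(n).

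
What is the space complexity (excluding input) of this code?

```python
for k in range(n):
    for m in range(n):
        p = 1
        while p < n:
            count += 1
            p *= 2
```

Space complexity: O(1).
Only a constant amount of auxiliary storage is used; nothing grows with n.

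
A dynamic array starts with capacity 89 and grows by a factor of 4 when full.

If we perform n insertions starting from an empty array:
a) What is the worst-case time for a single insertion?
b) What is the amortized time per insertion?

(a) Worst-case single insertion: O(n) -- when the array is full at capacity c, the resize copies all c elements, and c can be Theta(n).
(b) Resizes happen at sizes 89, 356, 1424, ... Total copy cost for n insertions: 89 + 356 + ... = O(n) (geometric series with ratio 1/4). Amortized cost per insertion: O(n)/n = O(1).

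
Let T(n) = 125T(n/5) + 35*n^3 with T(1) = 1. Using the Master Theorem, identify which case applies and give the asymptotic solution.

a=125, b=5, f(n)=35*n^3.
log_5(125) = 3, so n^(log_b(a)) = n^3.
f(n) = Theta(n^3), so Case 2 applies.
T(n) = Theta(n^3 log n).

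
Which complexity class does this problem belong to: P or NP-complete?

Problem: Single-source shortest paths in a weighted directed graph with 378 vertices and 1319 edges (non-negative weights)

This problem is in P: Dijkstra's algorithm runs in O((V+E) log V).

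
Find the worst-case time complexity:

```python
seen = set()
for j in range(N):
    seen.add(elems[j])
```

Time complexity: O(n).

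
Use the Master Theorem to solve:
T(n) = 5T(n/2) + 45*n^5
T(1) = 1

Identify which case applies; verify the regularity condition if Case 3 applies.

a=5, b=2, f(n)=45*n^5.
log_2(5) = 2.322 < 5.
f(n) = Omega(n^(2.322+epsilon)) for some epsilon > 0, so Case 3 is the candidate.
Regularity: a*f(n/b) = 5*45*(n/2)^5 = (5/32)*45*n^5 <= c*f(n) with c = 5/32 < 1. Satisfied.
Case 3: T(n) = Theta(n^5).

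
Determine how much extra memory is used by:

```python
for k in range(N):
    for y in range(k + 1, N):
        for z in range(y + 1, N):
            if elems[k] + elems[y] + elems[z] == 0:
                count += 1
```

Space complexity: O(1).
Only a constant amount of auxiliary storage is used; nothing grows with n.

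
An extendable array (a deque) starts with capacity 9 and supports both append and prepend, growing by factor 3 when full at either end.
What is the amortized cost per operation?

Growth at either end copies all elements; capacities form a geometric sequence with ratio 3, so total copy cost over n operations is O(n) (two geometric series). Amortized O(1).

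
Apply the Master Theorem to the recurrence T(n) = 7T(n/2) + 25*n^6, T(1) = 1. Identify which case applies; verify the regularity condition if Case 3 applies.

a=7, b=2, f(n)=25*n^6.
log_2(7) = 2.807 < 6.
f(n) = Omega(n^(2.807+epsilon)) for some epsilon > 0, so Case 3 is the candidate.
Regularity: a*f(n/b) = 7*25*(n/2)^6 = (7/64)*25*n^6 <= c*f(n) with c = 7/64 < 1. Satisfied.
Case 3: T(n) = Theta(n^6).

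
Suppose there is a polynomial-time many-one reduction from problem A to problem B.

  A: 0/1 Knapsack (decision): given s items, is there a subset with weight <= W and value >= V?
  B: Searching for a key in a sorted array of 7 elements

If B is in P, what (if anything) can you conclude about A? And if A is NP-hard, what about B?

A poly-time reduction A <=_p B means any A-instance can be transformed to a B-instance in poly time.
If B is in P: compose the reduction with B's poly-time algorithm to solve A in poly time, so A is in P.
If A is NP-hard: every NP problem reduces to A, which reduces to B; composing reductions, every NP problem reduces to B, so B is NP-hard.
(Here in fact A is NP-complete and B is in P, so no such reduction is known -- its existence would imply P = NP; the analysis concerns only what the assumed reduction would or would not let you conclude.)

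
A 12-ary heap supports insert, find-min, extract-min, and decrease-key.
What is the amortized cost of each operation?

The 12-ary heap has height O(log_12 n). Insert sifts up: O(log_12 n). Find-min reads the root: O(1). Extract-min sifts down comparing 12 children per level: O(12 * log_12 n). Decrease-key sifts up: O(log_12 n).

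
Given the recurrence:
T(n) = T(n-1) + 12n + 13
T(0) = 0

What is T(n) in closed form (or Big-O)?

Dominant term in sum is 12*sum(i, i=1..n) = 12*n*(n+1)/2 = O(n^2).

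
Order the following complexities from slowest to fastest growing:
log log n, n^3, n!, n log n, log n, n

Ordered by growth rate: log log n < log n < n < n log n < n^3 < n!.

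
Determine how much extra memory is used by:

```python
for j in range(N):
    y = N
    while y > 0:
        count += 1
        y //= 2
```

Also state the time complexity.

Space complexity: O(1).
Only a constant amount of auxiliary storage is used; nothing grows with n.
Time complexity: O(n log n).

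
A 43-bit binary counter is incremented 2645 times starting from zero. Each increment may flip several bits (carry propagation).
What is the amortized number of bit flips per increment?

Bit i flips on every 2^i-th increment, so over 2645 increments bit i flips floor(2645/2^i) times. Summing over i: total flips < 2 * 2645. Amortized: < 2 = O(1) per increment.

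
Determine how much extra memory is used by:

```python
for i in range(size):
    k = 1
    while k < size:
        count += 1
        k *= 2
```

Space complexity: O(1).
Only a constant amount of auxiliary storage is used; nothing grows with n.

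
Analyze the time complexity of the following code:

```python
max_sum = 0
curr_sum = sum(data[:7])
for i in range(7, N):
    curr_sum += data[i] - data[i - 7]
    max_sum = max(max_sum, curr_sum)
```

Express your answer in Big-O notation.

Time complexity: O(n).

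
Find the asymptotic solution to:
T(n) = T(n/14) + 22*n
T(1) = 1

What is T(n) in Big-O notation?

Geometric series: 22*n*(1 + 1/14 + 1/14^2 + ...) = O(n). T(n) = O(n).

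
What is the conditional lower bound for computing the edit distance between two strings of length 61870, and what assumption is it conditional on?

Under SETH (the Strong Exponential Time Hypothesis), edit distance on length-61870 strings cannot be computed in O(n^(2-epsilon)) time for any epsilon > 0 (Backurs-Indyk). The reduction is from CNF-SAT via the orthogonal vectors problem.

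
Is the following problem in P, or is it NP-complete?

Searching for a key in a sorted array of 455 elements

This problem is in P: binary search runs in O(log n).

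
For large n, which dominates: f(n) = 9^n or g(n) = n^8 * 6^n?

f(n) = 9^n grows faster: 9^n / (n^8 6^n) = (9/6)^n / n^8 -> infinity since 9/6 > 1.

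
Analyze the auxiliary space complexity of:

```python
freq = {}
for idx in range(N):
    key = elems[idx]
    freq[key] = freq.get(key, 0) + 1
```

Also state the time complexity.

Space complexity: O(n).
Auxiliary storage grows linearly with the input size n in the worst case.
Time complexity: O(n).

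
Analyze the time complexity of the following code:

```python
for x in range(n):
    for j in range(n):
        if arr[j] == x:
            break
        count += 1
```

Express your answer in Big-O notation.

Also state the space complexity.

Time complexity: O(n^2).
Space complexity: O(1).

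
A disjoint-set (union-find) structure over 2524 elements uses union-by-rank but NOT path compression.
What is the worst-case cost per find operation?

Union-by-rank alone keeps every tree's height <= log_2(2524) ~= 11.3. Each find traverses from a node to its root, costing O(height) = O(log n). Without path compression this bound is tight.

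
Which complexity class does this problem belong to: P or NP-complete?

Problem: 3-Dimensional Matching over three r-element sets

This problem is NP-complete: one of Karp's 21 NP-complete problems.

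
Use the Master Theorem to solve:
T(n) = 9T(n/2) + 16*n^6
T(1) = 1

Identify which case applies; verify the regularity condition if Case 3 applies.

a=9, b=2, f(n)=16*n^6.
log_2(9) = 3.17 < 6.
f(n) = Omega(n^(3.17+epsilon)) for some epsilon > 0, so Case 3 is the candidate.
Regularity: a*f(n/b) = 9*16*(n/2)^6 = (9/64)*16*n^6 <= c*f(n) with c = 9/64 < 1. Satisfied.
Case 3: T(n) = Theta(n^6).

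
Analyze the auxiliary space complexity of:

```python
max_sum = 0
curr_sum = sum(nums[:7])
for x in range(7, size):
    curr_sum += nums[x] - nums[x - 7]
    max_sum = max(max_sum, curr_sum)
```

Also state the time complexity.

Space complexity: O(1).
Only a constant amount of auxiliary storage is used; nothing grows with n.
Time complexity: O(n).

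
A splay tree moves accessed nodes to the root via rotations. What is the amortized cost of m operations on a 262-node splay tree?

Using a potential function Phi = sum of log(size of subtree) for each node, each splay operation has amortized cost O(log n) where n = 262. Bad individual operations (O(n)) are offset by decreased potential.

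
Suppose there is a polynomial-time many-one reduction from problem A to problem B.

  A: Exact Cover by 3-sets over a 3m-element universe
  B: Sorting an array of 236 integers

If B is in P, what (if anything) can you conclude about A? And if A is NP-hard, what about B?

A poly-time reduction A <=_p B means any A-instance can be transformed to a B-instance in poly time.
If B is in P: compose the reduction with B's poly-time algorithm to solve A in poly time, so A is in P.
If A is NP-hard: every NP problem reduces to A, which reduces to B; composing reductions, every NP problem reduces to B, so B is NP-hard.
(Here in fact A is NP-complete and B is in P, so no such reduction is known -- its existence would imply P = NP; the analysis concerns only what the assumed reduction would or would not let you conclude.)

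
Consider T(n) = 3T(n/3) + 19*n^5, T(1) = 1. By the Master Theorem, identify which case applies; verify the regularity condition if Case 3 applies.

a=3, b=3, f(n)=19*n^5.
log_3(3) = 1 < 5.
f(n) = Omega(n^(1+epsilon)) for some epsilon > 0, so Case 3 is the candidate.
Regularity: a*f(n/b) = 3*19*(n/3)^5 = (3/243)*19*n^5 <= c*f(n) with c = 3/243 < 1. Satisfied.
Case 3: T(n) = Theta(n^5).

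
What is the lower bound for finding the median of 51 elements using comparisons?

To find the median of 51 elements, every element must be compared at least once, so the lower bound is Omega(n). The BFPRT algorithm achieves O(n), making this tight.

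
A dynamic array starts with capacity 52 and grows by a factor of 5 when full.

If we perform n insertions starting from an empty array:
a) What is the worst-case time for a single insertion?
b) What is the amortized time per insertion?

(a) Worst-case single insertion: O(n) -- when the array is full at capacity c, the resize copies all c elements, and c can be Theta(n).
(b) Resizes happen at sizes 52, 260, 1300, ... Total copy cost for n insertions: 52 + 260 + ... = O(n) (geometric series with ratio 1/5). Amortized cost per insertion: O(n)/n = O(1).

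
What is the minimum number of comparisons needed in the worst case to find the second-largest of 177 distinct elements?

Lower bound: finding the max needs 177-1 comparisons. By the adversary weight-doubling argument, the max must personally win >= ceil(log_2(177)) = 8 comparisons; the 2nd-largest is among those 8 losers, needing 8-1 more comparisons. Total >= 177-1 + 8-1 = 183. A balanced knockout tournament achieves this.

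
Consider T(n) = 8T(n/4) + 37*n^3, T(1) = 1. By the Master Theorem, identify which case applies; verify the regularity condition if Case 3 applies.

a=8, b=4, f(n)=37*n^3.
log_4(8) = 1.5 < 3.
f(n) = Omega(n^(1.5+epsilon)) for some epsilon > 0, so Case 3 is the candidate.
Regularity: a*f(n/b) = 8*37*(n/4)^3 = (8/64)*37*n^3 <= c*f(n) with c = 8/64 < 1. Satisfied.
Case 3: T(n) = Theta(n^3).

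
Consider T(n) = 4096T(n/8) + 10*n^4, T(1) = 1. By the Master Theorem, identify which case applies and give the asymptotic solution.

a=4096, b=8, f(n)=10*n^4.
log_8(4096) = 4, so n^(log_b(a)) = n^4.
f(n) = Theta(n^4), so Case 2 applies.
T(n) = Theta(n^4 log n).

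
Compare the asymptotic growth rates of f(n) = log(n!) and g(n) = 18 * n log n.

f(n) = log(n!) and g(n) = 18 * n log n are Theta of each other: Stirling: log(n!) = n log n - n + O(log n) = Theta(n log n); the constant 18 doesn't change the Theta class.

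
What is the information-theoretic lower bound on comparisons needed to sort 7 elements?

There are 7! = 5040 possible orderings. Each comparison gives 1 bit. We need at least ceil(log_2(5040)) = 13 comparisons.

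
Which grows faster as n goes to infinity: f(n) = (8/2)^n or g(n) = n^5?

f(n) = (8/2)^n grows faster: (8/2)^n is exponential with base 8/2 > 1, dominating every polynomial.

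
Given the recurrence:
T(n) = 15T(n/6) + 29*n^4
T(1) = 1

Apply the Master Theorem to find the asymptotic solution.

a=15, b=6, f(n)=29*n^4. log_6(15) = 1.511 < 4. Case 3: T(n) = O(n^4).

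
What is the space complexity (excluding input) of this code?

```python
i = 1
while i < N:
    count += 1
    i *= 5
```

Space complexity: O(1).
Only a constant amount of auxiliary storage is used; nothing grows with n.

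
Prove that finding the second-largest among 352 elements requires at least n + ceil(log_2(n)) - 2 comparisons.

Lower bound (adversary): identifying the maximum requires 352-1 comparisons (each eliminates one candidate). Assign weight 1 to each element; on each comparison the adversary lets the heavier side win and gives it the loser's weight. The max ends with weight 352, but each comparison it wins at most doubles its weight, so the max must win >= ceil(log_2(352)) = 9 comparisons. The second-largest is one of those 9 direct losers to the max, and identifying which one is largest needs >= 9-1 further comparisons. Total >= 352-1 + 9-1 = 359.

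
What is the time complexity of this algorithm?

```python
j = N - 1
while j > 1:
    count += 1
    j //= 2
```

Time complexity: O(log n).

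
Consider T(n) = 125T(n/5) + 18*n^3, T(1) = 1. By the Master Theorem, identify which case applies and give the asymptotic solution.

a=125, b=5, f(n)=18*n^3.
log_5(125) = 3, so n^(log_b(a)) = n^3.
f(n) = Theta(n^3), so Case 2 applies.
T(n) = Theta(n^3 log n).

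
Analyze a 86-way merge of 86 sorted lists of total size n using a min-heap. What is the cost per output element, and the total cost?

Maintain a min-heap of size 86 holding the current head of each list. Each output step does one extract-min (O(log 86)) and one insert of that list's next element (O(log 86)). Each of the n elements passes through the heap exactly once, so the total cost is O(n log 86), i.e. O(log 86) per output element.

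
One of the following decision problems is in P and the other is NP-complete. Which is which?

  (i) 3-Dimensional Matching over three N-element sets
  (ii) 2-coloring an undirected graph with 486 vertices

(i) is NP-complete: one of Karp's 21 NP-complete problems.
(ii) is P: 2-coloring is bipartiteness testing via BFS, O(V+E).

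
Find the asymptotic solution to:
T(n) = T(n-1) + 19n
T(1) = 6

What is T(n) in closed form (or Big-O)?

Unrolling: T(n) = 6 + 19*(2 + 3 + ... + n) = 6 + 19*(n(n+1)/2 - 1) = O(n^2).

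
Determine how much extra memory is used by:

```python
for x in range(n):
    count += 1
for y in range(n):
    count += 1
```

Space complexity: O(1).
Only a constant amount of auxiliary storage is used; nothing grows with n.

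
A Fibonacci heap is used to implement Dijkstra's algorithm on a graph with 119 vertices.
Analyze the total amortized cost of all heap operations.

Dijkstra performs 119 insert, 119 extract-min, and at most E decrease-key operations. With Fibonacci heap: insert O(1) amortized, extract-min O(log n) amortized, decrease-key O(1) amortized. Total with n = 119: O(n * 1 + n * log n + E * 1) = O(n log n + E).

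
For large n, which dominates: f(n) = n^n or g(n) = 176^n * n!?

g(n) = 176^n * n! grows faster: by Stirling n! ~ sqrt(2 pi n)(n/e)^n, so 176^n n! / n^n ~ (176/e)^n sqrt(2 pi n) -> infinity since 176/e > 1.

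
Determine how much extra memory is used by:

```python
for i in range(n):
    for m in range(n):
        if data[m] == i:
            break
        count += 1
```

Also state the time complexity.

Space complexity: O(1).
Only a constant amount of auxiliary storage is used; nothing grows with n.
Time complexity: O(n^2).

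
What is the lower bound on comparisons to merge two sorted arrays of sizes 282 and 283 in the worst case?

Adversary: with |282 - 283| <= 1 the inputs can be fully interleaved so that every adjacent pair in the merged output comes from different arrays. Then each of the 564 adjacent pairs must be directly compared, or the algorithm cannot determine their relative order. Standard merge meets this bound.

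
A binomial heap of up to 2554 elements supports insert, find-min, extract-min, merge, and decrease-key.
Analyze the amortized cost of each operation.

A binomial heap with n <= 2554 elements has at most floor(log_2 2554) + 1 = 12 trees. Using potential Phi = number of trees: Insert adds one tree, but cascading merges reduce count -- amortized O(1). Find-min reads the cached minimum pointer: O(1). Extract-min creates O(log n) new trees: O(log n). Merge combines tree lists: O(log n). Decrease-key sifts the element up its tree of height <= log n: O(log n).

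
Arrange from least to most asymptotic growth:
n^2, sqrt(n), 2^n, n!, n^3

Ordered by growth rate: sqrt(n) < n^2 < n^3 < 2^n < n!.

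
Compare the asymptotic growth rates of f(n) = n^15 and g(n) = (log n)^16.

f(n) = n^15 grows faster: any positive polynomial dominates any polylog.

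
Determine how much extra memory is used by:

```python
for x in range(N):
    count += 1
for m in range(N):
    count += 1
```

Space complexity: O(1).
Only a constant amount of auxiliary storage is used; nothing grows with n.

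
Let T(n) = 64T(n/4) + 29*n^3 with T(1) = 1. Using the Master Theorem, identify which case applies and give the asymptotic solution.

a=64, b=4, f(n)=29*n^3.
log_4(64) = 3, so n^(log_b(a)) = n^3.
f(n) = Theta(n^3), so Case 2 applies.
T(n) = Theta(n^3 log n).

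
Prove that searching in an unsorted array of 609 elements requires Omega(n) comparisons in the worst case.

An adversary can always place the target in the last position checked. Until all 609 positions are examined, the target might be in any unchecked position. Therefore 609 comparisons are necessary.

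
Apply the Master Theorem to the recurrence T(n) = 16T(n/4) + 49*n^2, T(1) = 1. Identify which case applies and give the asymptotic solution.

a=16, b=4, f(n)=49*n^2.
log_4(16) = 2, so n^(log_b(a)) = n^2.
f(n) = Theta(n^2), so Case 2 applies.
T(n) = Theta(n^2 log n).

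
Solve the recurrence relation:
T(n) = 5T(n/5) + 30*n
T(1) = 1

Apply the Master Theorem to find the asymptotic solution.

a=5, b=5, f(n)=30*n. log_5(5) = 1. Case 2: T(n) = O(n log n).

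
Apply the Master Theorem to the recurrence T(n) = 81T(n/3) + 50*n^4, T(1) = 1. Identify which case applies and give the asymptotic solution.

a=81, b=3, f(n)=50*n^4.
log_3(81) = 4, so n^(log_b(a)) = n^4.
f(n) = Theta(n^4), so Case 2 applies.
T(n) = Theta(n^4 log n).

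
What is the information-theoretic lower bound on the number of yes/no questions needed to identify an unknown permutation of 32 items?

There are 32! = 263130836933693530167218012160000000 permutations. Each yes/no question gives at most 1 bit, so at least ceil(log_2(263130836933693530167218012160000000)) = 118 questions are needed.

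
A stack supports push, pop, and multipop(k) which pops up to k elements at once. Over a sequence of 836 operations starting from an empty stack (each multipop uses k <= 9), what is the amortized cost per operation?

Each element is pushed exactly once and popped at most once (whether by pop or as part of a multipop). So the total number of individual pops over the whole sequence is at most the number of pushes, which is at most 836. Total work <= 2 * 836, hence O(1) amortized per operation.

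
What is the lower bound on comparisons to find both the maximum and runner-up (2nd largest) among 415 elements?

Lower bound: finding the max needs 415-1 comparisons. By an adversary weight-doubling argument, the maximum element must personally win at least ceil(log_2(415)) = 9 comparisons in any correct algorithm. The 2nd largest is among those 9 direct losers, and distinguishing it requires 9-1 more comparisons. Total >= 415-1 + 9-1 = 422. A balanced tournament achieves this bound exactly.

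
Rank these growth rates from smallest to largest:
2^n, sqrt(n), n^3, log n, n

Ordered by growth rate: log n < sqrt(n) < n < n^3 < 2^n.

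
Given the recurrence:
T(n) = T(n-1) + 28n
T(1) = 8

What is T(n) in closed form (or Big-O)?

Unrolling: T(n) = 8 + 28*(2 + 3 + ... + n) = 8 + 28*(n(n+1)/2 - 1) = O(n^2).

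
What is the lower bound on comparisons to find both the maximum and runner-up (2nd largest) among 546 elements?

Lower bound: finding the max needs 546-1 comparisons. By an adversary weight-doubling argument, the maximum element must personally win at least ceil(log_2(546)) = 10 comparisons in any correct algorithm. The 2nd largest is among those 10 direct losers, and distinguishing it requires 10-1 more comparisons. Total >= 546-1 + 10-1 = 554. A balanced tournament achieves this bound exactly.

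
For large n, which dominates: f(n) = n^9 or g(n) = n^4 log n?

f(n) = n^9 grows faster: n^9 / (n^4 log n) = n^5/log n -> infinity.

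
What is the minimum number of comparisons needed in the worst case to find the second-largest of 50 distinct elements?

Lower bound: finding the max needs 50-1 comparisons. By the adversary weight-doubling argument, the max must personally win >= ceil(log_2(50)) = 6 comparisons; the 2nd-largest is among those 6 losers, needing 6-1 more comparisons. Total >= 50-1 + 6-1 = 54. A balanced knockout tournament achieves this.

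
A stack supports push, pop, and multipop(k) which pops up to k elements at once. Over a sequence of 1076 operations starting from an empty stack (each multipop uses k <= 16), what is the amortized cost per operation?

Each element is pushed exactly once and popped at most once (whether by pop or as part of a multipop). So the total number of individual pops over the whole sequence is at most the number of pushes, which is at most 1076. Total work <= 2 * 1076, hence O(1) amortized per operation.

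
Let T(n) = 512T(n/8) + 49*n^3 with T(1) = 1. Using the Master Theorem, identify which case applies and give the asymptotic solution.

a=512, b=8, f(n)=49*n^3.
log_8(512) = 3, so n^(log_b(a)) = n^3.
f(n) = Theta(n^3), so Case 2 applies.
T(n) = Theta(n^3 log n).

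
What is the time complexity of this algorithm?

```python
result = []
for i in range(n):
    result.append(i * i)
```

Time complexity: O(n).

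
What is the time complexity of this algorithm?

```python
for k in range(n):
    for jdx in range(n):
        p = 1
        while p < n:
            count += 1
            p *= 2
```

Time complexity: O(n^2 log n).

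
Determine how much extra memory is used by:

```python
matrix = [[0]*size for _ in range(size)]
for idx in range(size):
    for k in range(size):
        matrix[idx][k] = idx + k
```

Space complexity: O(n^2).
A 2D structure of size n x n is allocated.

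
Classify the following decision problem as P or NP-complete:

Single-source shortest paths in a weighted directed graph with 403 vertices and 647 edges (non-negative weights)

This problem is in P: Dijkstra's algorithm runs in O((V+E) log V).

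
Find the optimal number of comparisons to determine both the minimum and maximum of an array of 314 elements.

Naive approach: 626 comparisons (313 for max + 313 for min).
Optimal: Compare elements in pairs first (floor(n/2) = 157 comparisons), then find max among winners and min among losers (156 comparisons each).
Total: ceil(3n/2) - 2 = 469 comparisons. An adversary argument shows this is also a lower bound.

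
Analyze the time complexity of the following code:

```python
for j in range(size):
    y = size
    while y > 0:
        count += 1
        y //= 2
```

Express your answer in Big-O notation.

Time complexity: O(n log n).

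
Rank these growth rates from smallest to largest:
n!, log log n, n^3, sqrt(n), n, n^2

Ordered by growth rate: log log n < sqrt(n) < n < n^2 < n^3 < n!.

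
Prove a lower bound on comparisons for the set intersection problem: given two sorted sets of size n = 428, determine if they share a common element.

For two sorted arrays of size n = 428, any correct algorithm must examine Omega(n) elements. If fewer are examined, an adversary places a common element in an unexamined gap. A merge-based scan achieves O(n), so the bound is tight.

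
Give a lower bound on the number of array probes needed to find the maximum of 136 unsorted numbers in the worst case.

Adversary: any unprobed cell could hold a value larger than everything seen so far. If fewer than 136 cells are probed, the adversary places the max in an unprobed cell. So all 136 cells must be examined; together with 136-1 comparisons this is tight.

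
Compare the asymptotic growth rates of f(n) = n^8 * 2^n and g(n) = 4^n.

g(n) = 4^n grows faster: 4^n / (n^8 2^n) = (4/2)^n / n^8 -> infinity since 4/2 > 1.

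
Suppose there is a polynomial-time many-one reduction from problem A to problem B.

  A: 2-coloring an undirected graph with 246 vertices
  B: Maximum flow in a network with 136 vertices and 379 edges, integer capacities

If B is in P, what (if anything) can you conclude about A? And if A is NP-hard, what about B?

A poly-time reduction A <=_p B means any A-instance can be transformed to a B-instance in poly time.
If B is in P: compose the reduction with B's poly-time algorithm to solve A in poly time, so A is in P.
If A is NP-hard: every NP problem reduces to A, which reduces to B; composing reductions, every NP problem reduces to B, so B is NP-hard.
(Here in fact A is P and B is P.)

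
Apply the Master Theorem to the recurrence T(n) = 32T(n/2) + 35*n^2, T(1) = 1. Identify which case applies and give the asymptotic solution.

a=32, b=2, f(n)=35*n^2.
log_2(32) = 5 > 2.
Since f(n) = O(n^2) is polynomially smaller than n^5, Case 1 applies.
T(n) = Theta(n^5).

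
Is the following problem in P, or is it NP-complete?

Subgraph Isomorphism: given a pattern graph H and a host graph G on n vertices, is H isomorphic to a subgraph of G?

This problem is NP-complete: generalizes Clique and Hamiltonian Path (pattern size is part of the input).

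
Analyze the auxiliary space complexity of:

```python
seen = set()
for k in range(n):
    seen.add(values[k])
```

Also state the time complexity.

Space complexity: O(n).
Auxiliary storage grows linearly with the input size n in the worst case.
Time complexity: O(n).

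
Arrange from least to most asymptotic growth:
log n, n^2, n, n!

Ordered by growth rate: log n < n < n^2 < n!.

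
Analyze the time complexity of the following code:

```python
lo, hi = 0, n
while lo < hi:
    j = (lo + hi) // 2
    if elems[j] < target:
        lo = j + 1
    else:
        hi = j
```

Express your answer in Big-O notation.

Time complexity: O(log n).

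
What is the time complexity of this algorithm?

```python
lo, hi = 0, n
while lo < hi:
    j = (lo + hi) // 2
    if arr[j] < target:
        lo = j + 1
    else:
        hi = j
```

Time complexity: O(log n).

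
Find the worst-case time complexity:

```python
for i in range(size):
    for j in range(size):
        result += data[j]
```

Time complexity: O(n^2).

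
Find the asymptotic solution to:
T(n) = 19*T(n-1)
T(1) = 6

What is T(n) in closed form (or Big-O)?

Each step multiplies by 19. T(n) = T(1)*19^(n-1) = 6*19^(n-1).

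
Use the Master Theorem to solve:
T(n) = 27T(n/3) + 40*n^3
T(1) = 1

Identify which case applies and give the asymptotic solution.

a=27, b=3, f(n)=40*n^3.
log_3(27) = 3, so n^(log_b(a)) = n^3.
f(n) = Theta(n^3), so Case 2 applies.
T(n) = Theta(n^3 log n).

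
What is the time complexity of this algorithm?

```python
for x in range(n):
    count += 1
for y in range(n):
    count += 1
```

Time complexity: O(n).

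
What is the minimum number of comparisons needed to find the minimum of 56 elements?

Finding the minimum requires 55 comparisons, identical reasoning to finding the maximum. Each comparison eliminates one candidate.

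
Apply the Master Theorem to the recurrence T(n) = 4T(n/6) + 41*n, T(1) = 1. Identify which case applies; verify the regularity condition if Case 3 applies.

a=4, b=6, f(n)=41*n.
log_6(4) = 0.7737 < 1.
f(n) = Omega(n^(0.7737+epsilon)) for some epsilon > 0, so Case 3 is the candidate.
Regularity: a*f(n/b) = 4*41*(n/6)^1 = (4/6)*41*n^1 <= c*f(n) with c = 4/6 < 1. Satisfied.
Case 3: T(n) = Theta(n).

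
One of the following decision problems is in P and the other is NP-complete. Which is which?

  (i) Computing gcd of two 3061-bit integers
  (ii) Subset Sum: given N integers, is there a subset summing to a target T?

(i) is P: the Euclidean algorithm runs in polynomial time in the bit-length.
(ii) is NP-complete: one of Karp's 21 NP-complete problems.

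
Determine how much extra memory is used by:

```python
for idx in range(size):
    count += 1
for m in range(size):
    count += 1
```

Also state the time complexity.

Space complexity: O(1).
Only a constant amount of auxiliary storage is used; nothing grows with n.
Time complexity: O(n).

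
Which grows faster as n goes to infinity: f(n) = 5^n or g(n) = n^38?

f(n) = 5^n grows faster: any exponential with base > 1 dominates every polynomial.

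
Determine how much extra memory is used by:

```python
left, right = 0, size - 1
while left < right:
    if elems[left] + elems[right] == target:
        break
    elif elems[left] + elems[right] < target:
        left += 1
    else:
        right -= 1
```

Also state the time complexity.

Space complexity: O(1).
Only a constant amount of auxiliary storage is used; nothing grows with n.
Time complexity: O(n).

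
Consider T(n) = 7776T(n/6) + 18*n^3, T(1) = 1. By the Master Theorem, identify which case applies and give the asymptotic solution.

a=7776, b=6, f(n)=18*n^3.
log_6(7776) = 5 > 3.
Since f(n) = O(n^3) is polynomially smaller than n^5, Case 1 applies.
T(n) = Theta(n^5).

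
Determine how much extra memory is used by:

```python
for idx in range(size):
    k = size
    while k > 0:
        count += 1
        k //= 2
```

Space complexity: O(1).
Only a constant amount of auxiliary storage is used; nothing grows with n.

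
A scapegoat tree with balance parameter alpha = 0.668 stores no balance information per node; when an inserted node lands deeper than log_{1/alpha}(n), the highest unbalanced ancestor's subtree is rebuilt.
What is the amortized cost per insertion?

Search/insert path is O(log n). A rebuild of a subtree of size s costs O(s), but with alpha = 0.668 at least Omega(s) insertions must have occurred in that subtree since its last rebuild. Charging O(1) of the rebuild to each such insertion gives O(log n) amortized.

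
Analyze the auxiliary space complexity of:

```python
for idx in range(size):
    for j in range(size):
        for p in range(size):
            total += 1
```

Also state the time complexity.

Space complexity: O(1).
Only a constant amount of auxiliary storage is used; nothing grows with n.
Time complexity: O(n^3).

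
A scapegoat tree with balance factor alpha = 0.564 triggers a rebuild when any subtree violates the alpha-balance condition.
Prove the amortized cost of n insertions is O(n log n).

Define potential Phi = c * sum of |size(left(v)) - size(right(v))| over all nodes. An insertion at depth d costs O(d) = O(log n) and increases Phi by O(log n). When a rebuild of subtree of size s occurs, it costs O(s) but reduces Phi by Omega(s). With alpha = 0.564, between rebuilds Omega(s) insertions must occur. Amortized cost per insertion: O(log n).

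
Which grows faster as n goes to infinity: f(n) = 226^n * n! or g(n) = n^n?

f(n) = 226^n * n! grows faster: by Stirling n! ~ sqrt(2 pi n)(n/e)^n, so 226^n n! / n^n ~ (226/e)^n sqrt(2 pi n) -> infinity since 226/e > 1.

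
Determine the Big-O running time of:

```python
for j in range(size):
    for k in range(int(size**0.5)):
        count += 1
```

Time complexity: O(n * sqrt(n)).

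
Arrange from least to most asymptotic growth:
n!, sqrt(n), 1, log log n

Ordered by growth rate: 1 < log log n < sqrt(n) < n!.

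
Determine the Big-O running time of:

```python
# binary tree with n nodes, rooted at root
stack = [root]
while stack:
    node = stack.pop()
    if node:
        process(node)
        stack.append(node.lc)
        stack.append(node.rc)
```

Time complexity: O(n).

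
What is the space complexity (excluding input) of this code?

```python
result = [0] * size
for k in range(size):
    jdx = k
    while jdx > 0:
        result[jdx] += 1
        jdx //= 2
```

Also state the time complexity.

Space complexity: O(n).
Auxiliary storage grows linearly with the input size n in the worst case.
Time complexity: O(n log n).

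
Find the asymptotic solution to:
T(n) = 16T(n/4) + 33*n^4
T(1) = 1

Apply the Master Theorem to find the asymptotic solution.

a=16, b=4, f(n)=33*n^4. log_4(16) = 2 < 4. Case 3: T(n) = O(n^4).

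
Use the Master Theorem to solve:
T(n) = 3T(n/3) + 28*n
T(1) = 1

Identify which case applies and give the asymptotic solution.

a=3, b=3, f(n)=28*n.
log_3(3) = 1, so n^(log_b(a)) = n.
f(n) = Theta(n), so Case 2 applies.
T(n) = Theta(n log n).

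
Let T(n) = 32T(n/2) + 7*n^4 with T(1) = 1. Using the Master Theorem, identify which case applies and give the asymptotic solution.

a=32, b=2, f(n)=7*n^4.
log_2(32) = 5 > 4.
Since f(n) = O(n^4) is polynomially smaller than n^5, Case 1 applies.
T(n) = Theta(n^5).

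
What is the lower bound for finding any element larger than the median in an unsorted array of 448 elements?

To find an element larger than the median of 448 elements, we must see Omega(n) elements. Without seeing enough elements, an adversary can make any unseen element the median.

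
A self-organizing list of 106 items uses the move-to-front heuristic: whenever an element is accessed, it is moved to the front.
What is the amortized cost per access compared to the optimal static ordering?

With potential Phi = number of inversions between the MTF list and the optimal static list (at most C(106,2)), each access has amortized cost at most 2 * (cost under optimal static ordering). This is the move-to-front 2-competitiveness result.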